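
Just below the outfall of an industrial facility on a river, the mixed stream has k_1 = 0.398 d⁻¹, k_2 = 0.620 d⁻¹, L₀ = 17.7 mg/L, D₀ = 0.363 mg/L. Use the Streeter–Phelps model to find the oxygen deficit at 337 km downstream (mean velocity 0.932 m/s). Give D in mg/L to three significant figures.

Travel time t = x/v = 337 km / (0.932 m/s) = 337000 m / 0.932 m/s = 361600 s = 4.185 d.
k_1 L₀/(k_2−k_1) = 0.398×17.7/(0.620−0.398) = 7.045/0.2220 = 31.73 mg/L.
e^(−k_1 t) = e^(−0.398×4.185) = 0.1891; e^(−k_2 t) = e^(−0.620×4.185) = 0.07467.
D = 31.73 × (0.1891 − 0.07467) + 0.363 × 0.07467 = 3.630 + 0.02710 = 3.657 mg/L.

D ≈ 3.66 mg/L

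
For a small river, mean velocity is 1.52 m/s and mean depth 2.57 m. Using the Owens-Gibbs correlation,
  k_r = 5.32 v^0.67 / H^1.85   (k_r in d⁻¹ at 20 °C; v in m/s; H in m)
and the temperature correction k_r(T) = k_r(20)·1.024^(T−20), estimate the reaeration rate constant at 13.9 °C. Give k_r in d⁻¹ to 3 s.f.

k_r(20) = 5.32 × 1.52^0.67 / 2.57^1.85 = 5.32 × 1.324 / 5.733 = 1.228 d⁻¹.
k_r(13.9) = 1.228 × 1.024^(13.9−20) = 1.228 × 0.8653 = 1.063 d⁻¹.

k_r ≈ 1.06 d⁻¹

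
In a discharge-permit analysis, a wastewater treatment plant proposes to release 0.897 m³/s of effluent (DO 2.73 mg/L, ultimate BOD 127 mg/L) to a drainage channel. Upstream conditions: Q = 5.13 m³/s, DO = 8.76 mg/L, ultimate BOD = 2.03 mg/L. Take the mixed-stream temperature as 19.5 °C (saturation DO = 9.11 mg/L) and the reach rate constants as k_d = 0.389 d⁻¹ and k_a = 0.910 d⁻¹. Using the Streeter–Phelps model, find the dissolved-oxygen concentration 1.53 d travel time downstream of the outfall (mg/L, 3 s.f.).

DO ≈ 4.13 mg/L

Mixed DO = (5.13×8.76 + 0.897×2.73)/(5.13+0.897) = 47.39/6.027 = 7.863 mg/L.
Mixed L₀ = (5.13×2.03 + 0.897×127)/(6.027) = 124.3/6.027 = 20.63 mg/L.
Initial deficit D₀ = C_s − DO₀ = 9.11 − 7.863 = 1.247 mg/L.
D(1.53) = [0.389×20.63/(0.910−0.389)](e^(−0.389×1.53) − e^(−0.910×1.53)) + 1.247 e^(−0.910×1.53)
= 15.40 × (0.5515 − 0.2485) + 1.247 × 0.2485 = 4.976 mg/L.
DO = 9.11 − 4.976 = 4.134 mg/L.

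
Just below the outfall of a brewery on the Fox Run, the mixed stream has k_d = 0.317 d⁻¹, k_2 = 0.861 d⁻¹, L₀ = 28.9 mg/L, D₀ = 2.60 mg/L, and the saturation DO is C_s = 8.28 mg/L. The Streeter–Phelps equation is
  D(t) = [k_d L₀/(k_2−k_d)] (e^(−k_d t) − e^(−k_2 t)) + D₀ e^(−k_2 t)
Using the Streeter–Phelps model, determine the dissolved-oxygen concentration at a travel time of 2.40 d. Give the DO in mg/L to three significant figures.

k_d L₀/(k_2−k_d) = 0.317×28.9/(0.861−0.317) = 9.161/0.5440 = 16.84 mg/L.
e^(−k_d t) = e^(−0.317×2.400) = 0.4673; e^(−k_2 t) = e^(−0.861×2.400) = 0.1266.
D = 16.84 × (0.4673 − 0.1266) + 2.60 × 0.1266 = 5.737 + 0.3293 = 6.066 mg/L.
DO = C_s − D = 8.28 − 6.066 = 2.214 mg/L.

DO ≈ 2.21 mg/L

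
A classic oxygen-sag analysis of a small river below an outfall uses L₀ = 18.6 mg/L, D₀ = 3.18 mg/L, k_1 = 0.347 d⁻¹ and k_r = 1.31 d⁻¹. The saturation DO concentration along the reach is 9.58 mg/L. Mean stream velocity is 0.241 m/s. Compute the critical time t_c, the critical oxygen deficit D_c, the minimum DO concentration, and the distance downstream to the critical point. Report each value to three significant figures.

t_c = [1/(k_r−k_1)] ln[(k_r/k_1)(1 − D₀(k_r−k_1)/(k_1 L₀))]
= [1/(1.31−0.347)] ln[(1.31/0.347)(1 − 3.18×0.9630/(0.347×18.6))]
= (1/0.9630) ln[3.775 × 0.5255] = 1.038 × ln(1.984) = 1.038 × 0.6851 = 0.7114 d.
L(t_c) = L₀ e^(−k_1 t_c) = 18.6 × 0.7812 = 14.53 mg/L, and at the critical point k_r D_c = k_1 L, so D_c = (0.347/1.31) × 14.53 = 3.849 mg/L.
Minimum DO = C_s − D_c = 9.58 − 3.849 = 5.731 mg/L.
x_c = v t_c = 0.241 m/s × 0.7114 d × 86400 s/d = 14810 m ≈ 14.8 km.

t_c ≈ 0.711 d; D_c ≈ 3.85 mg/L; min DO ≈ 5.73 mg/L; x_c ≈ 14.8 km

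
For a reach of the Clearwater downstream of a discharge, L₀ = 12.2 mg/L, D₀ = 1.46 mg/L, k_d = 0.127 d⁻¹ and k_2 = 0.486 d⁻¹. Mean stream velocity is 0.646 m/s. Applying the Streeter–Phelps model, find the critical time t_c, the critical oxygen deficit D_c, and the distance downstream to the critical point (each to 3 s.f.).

t_c ≈ 2.59 d; D_c ≈ 2.30 mg/L; x_c ≈ 144 km

At the critical point dD/dt = 0, so k_d L₀ e^(−k_d t) = k_2 D. Substituting D(t) from the Streeter–Phelps equation and solving for t gives
t_c = ln[(k_2/k_d)(1 − D₀(k_2−k_d)/(k_d L₀))] / (k_2−k_d).
Here k_2−k_d = 0.3590 d⁻¹ and 1 − D₀(k_2−k_d)/(k_d L₀) = 1 − 1.46×0.3590/(0.127×12.2) = 0.6617, so
t_c = ln(3.827 × 0.6617) / 0.3590 = 0.9291 / 0.3590 = 2.588 d.
L(t_c) = L₀ e^(−k_d t_c) = 12.2 × 0.7199 = 8.782 mg/L, and at the critical point k_2 D_c = k_d L, so D_c = (0.127/0.486) × 8.782 = 2.295 mg/L.
x_c = v t_c = 0.646 m/s × 2.588 d × 86400 s/d = 144400 m ≈ 144 km.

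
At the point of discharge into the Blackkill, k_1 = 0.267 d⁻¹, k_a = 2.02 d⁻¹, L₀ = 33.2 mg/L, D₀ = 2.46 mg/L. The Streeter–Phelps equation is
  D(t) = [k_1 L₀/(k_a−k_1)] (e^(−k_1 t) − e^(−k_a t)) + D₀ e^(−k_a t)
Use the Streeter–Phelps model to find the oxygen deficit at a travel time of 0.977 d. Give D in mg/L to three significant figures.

k_1 L₀/(k_a−k_1) = 0.267×33.2/(2.02−0.267) = 8.864/1.753 = 5.057 mg/L.
e^(−k_1 t) = e^(−0.267×0.9770) = 0.7704; e^(−k_a t) = e^(−2.02×0.9770) = 0.1390.
D = 5.057 × (0.7704 − 0.1390) + 2.46 × 0.1390 = 3.193 + 0.3419 = 3.535 mg/L.

D ≈ 3.53 mg/L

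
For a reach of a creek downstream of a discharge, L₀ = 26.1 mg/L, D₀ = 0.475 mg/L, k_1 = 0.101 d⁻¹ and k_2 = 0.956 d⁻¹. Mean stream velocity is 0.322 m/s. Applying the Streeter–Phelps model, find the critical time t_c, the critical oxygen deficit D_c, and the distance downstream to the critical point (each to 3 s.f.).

At the critical point dD/dt = 0, so k_1 L₀ e^(−k_1 t) = k_2 D. Substituting D(t) from the Streeter–Phelps equation and solving for t gives
t_c = ln[(k_2/k_1)(1 − D₀(k_2−k_1)/(k_1 L₀))] / (k_2−k_1).
Here k_2−k_1 = 0.8550 d⁻¹ and 1 − D₀(k_2−k_1)/(k_1 L₀) = 1 − 0.475×0.8550/(0.101×26.1) = 0.8459, so
t_c = ln(9.465 × 0.8459) / 0.8550 = 2.080 / 0.8550 = 2.433 d.
D_c = (k_1/k_2) L₀ e^(−k_1 t_c) = (0.101/0.956) × 26.1 × e^(−0.101×2.433) = 0.1056 × 26.1 × 0.7821 = 2.157 mg/L.
x_c = v t_c = 0.322 m/s × 2.433 d × 86400 s/d = 67690 m ≈ 67.7 km.

t_c ≈ 2.43 d; D_c ≈ 2.16 mg/L; x_c ≈ 67.7 km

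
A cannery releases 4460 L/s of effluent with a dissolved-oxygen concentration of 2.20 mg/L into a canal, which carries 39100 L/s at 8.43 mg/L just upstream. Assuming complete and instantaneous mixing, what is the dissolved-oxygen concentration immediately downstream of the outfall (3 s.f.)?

Flow-weighted mixing: C = (Q_r C_r + Q_w C_w)/(Q_r + Q_w)
= (39100×8.43 + 4460×2.20)/(39100 + 4460) = 339400/43560 = 7.792 mg/L.

7.79 mg/L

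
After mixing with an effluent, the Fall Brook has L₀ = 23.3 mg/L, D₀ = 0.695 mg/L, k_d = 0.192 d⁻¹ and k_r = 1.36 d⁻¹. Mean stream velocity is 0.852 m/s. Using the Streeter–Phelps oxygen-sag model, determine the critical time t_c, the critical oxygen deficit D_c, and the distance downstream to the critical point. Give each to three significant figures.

t_c ≈ 1.50 d; D_c ≈ 2.46 mg/L; x_c ≈ 111 km

With k_r/k_d = 7.083 and 1 − D₀(k_r−k_d)/(k_d L₀) = 0.8185,
t_c = ln(7.083 × 0.8185) / (1.36 − 0.192) = ln(5.798) / 1.168 = 1.758/1.168 = 1.505 d.
D_c = (k_d/k_r) L₀ e^(−k_d t_c) = (0.192/1.36) × 23.3 × e^(−0.192×1.505) = 0.1412 × 23.3 × 0.7491 = 2.464 mg/L.
x_c = v t_c = 0.852 m/s × 1.505 d × 86400 s/d = 110800 m ≈ 111 km.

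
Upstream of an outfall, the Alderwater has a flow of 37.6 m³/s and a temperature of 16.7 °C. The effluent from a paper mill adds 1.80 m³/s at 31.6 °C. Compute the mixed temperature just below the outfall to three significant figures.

Flow-weighted mixing: C = (Q_r C_r + Q_w C_w)/(Q_r + Q_w)
= (37.6×16.7 + 1.80×31.6)/(37.6 + 1.80) = 684.8/39.40 = 17.38 °C.

17.4 °C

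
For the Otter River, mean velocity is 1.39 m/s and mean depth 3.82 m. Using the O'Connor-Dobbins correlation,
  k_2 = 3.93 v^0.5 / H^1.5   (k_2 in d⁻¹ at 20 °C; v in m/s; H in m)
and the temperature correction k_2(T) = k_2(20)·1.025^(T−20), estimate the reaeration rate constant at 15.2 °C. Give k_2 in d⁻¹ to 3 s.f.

k_2 ≈ 0.551 d⁻¹

k_2(20) = 3.93 × 1.39^0.5 / 3.82^1.5 = 3.93 × 1.179 / 7.466 = 0.6206 d⁻¹.
k_2(15.2) = 0.6206 × 1.025^(15.2−20) = 0.6206 × 0.8882 = 0.5512 d⁻¹.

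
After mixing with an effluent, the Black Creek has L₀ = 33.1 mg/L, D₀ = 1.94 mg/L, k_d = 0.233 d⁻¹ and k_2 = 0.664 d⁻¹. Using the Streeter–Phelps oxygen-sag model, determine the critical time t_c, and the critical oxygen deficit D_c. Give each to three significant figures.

At the critical point dD/dt = 0, so k_d L₀ e^(−k_d t) = k_2 D. Substituting D(t) from the Streeter–Phelps equation and solving for t gives
t_c = ln[(k_2/k_d)(1 − D₀(k_2−k_d)/(k_d L₀))] / (k_2−k_d).
Here k_2−k_d = 0.4310 d⁻¹ and 1 − D₀(k_2−k_d)/(k_d L₀) = 1 − 1.94×0.4310/(0.233×33.1) = 0.8916, so
t_c = ln(2.850 × 0.8916) / 0.4310 = 0.9325 / 0.4310 = 2.164 d.
D_c = (k_d/k_2) L₀ e^(−k_d t_c) = (0.233/0.664) × 33.1 × e^(−0.233×2.164) = 0.3509 × 33.1 × 0.6040 = 7.016 mg/L.

t_c ≈ 2.16 d; D_c ≈ 7.02 mg/L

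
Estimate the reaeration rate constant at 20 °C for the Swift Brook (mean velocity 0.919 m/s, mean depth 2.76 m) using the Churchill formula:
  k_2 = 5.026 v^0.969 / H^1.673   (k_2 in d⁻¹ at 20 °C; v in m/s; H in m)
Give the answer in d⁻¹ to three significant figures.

k_2 = 5.026 × 0.919^0.969 / 2.76^1.673 = 5.026 × 0.9214 / 5.466 = 0.8473 d⁻¹.

k_2 ≈ 0.847 d⁻¹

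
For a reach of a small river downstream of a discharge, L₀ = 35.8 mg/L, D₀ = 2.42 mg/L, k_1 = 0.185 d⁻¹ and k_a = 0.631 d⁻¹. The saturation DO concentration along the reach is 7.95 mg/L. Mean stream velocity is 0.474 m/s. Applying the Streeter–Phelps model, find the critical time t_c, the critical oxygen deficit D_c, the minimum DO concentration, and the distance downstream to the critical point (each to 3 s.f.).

With k_a/k_1 = 3.411 and 1 − D₀(k_a−k_1)/(k_1 L₀) = 0.8370,
t_c = ln(3.411 × 0.8370) / (0.631 − 0.185) = ln(2.855) / 0.4460 = 1.049/0.4460 = 2.352 d.
L(t_c) = L₀ e^(−k_1 t_c) = 35.8 × 0.6472 = 23.17 mg/L, and at the critical point k_a D_c = k_1 L, so D_c = (0.185/0.631) × 23.17 = 6.793 mg/L.
Minimum DO = C_s − D_c = 7.95 − 6.793 = 1.157 mg/L.
x_c = v t_c = 0.474 m/s × 2.352 d × 86400 s/d = 96330 m ≈ 96.3 km.

t_c ≈ 2.35 d; D_c ≈ 6.79 mg/L; min DO ≈ 1.16 mg/L; x_c ≈ 96.3 km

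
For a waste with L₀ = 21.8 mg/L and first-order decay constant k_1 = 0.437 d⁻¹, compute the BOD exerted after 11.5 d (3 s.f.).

y_t = L₀(1 − e^(−k_1 t)) = 21.8 × (1 − e^(−0.437×11.5))
= 21.8 × (1 − 0.006568) = 21.8 × 0.9934 = 21.66 mg/L.

y ≈ 21.7 mg/L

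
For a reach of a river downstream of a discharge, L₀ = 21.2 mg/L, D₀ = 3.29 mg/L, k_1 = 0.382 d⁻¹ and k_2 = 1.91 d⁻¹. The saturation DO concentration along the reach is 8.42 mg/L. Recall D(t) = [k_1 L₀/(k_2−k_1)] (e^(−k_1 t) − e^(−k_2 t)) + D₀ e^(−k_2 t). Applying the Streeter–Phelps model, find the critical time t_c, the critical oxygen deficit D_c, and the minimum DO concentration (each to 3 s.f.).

t_c ≈ 0.419 d; D_c ≈ 3.61 mg/L; min DO ≈ 4.81 mg/L

At the critical point dD/dt = 0, so k_1 L₀ e^(−k_1 t) = k_2 D. Substituting D(t) from the Streeter–Phelps equation and solving for t gives
t_c = ln[(k_2/k_1)(1 − D₀(k_2−k_1)/(k_1 L₀))] / (k_2−k_1).
Here k_2−k_1 = 1.528 d⁻¹ and 1 − D₀(k_2−k_1)/(k_1 L₀) = 1 − 3.29×1.528/(0.382×21.2) = 0.3792, so
t_c = ln(5.000 × 0.3792) / 1.528 = 0.6399 / 1.528 = 0.4188 d.
L(t_c) = L₀ e^(−k_1 t_c) = 21.2 × 0.8522 = 18.07 mg/L, and at the critical point k_2 D_c = k_1 L, so D_c = (0.382/1.91) × 18.07 = 3.613 mg/L.
Minimum DO = C_s − D_c = 8.42 − 3.613 = 4.807 mg/L.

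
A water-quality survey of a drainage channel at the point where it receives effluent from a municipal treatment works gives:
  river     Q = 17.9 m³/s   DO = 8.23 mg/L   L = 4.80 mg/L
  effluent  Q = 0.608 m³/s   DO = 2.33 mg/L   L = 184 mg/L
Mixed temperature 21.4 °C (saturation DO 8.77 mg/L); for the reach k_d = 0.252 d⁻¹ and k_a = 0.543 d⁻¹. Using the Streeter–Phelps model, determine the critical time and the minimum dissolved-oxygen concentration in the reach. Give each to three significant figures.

t_c ≈ 2.35 d; minimum DO ≈ 6.03 mg/L

Mixed DO = (17.9×8.23 + 0.608×2.33)/(17.9+0.608) = 148.7/18.51 = 8.036 mg/L.
Mixed L₀ = (17.9×4.80 + 0.608×184)/(18.51) = 197.8/18.51 = 10.69 mg/L.
Initial deficit D₀ = C_s − DO₀ = 8.77 − 8.036 = 0.7338 mg/L.
t_c = (1/0.2910) ln[(0.543/0.252)(1 − 0.7338×0.2910/(0.252×10.69))] = 3.436 × ln(1.984) = 2.354 d.
D_c = (0.252/0.543) × 10.69 × e^(−0.252×2.354) = 0.4641 × 10.69 × 0.5525 = 2.740 mg/L.
Minimum DO = 8.77 − 2.740 = 6.030 mg/L.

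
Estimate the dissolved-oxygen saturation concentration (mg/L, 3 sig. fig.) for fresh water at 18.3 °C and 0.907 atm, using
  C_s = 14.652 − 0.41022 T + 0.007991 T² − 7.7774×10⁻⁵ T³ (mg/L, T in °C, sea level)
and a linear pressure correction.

At sea level: C_s = 14.652 − 0.41022×18.3 + 0.007991×18.3² − 7.7774×10⁻⁵×18.3³ = 9.344 mg/L.
Pressure correction: C_s' = 9.344 × 0.907 = 8.475 mg/L.

C_s ≈ 8.48 mg/L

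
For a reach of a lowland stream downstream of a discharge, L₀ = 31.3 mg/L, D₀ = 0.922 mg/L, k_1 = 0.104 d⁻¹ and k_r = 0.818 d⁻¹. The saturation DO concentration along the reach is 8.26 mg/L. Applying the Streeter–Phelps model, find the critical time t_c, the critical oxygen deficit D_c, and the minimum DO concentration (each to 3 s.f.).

t_c ≈ 2.57 d; D_c ≈ 3.05 mg/L; min DO ≈ 5.21 mg/L

At the critical point dD/dt = 0, so k_1 L₀ e^(−k_1 t) = k_r D. Substituting D(t) from the Streeter–Phelps equation and solving for t gives
t_c = ln[(k_r/k_1)(1 − D₀(k_r−k_1)/(k_1 L₀))] / (k_r−k_1).
Here k_r−k_1 = 0.7140 d⁻¹ and 1 − D₀(k_r−k_1)/(k_1 L₀) = 1 − 0.922×0.7140/(0.104×31.3) = 0.7978, so
t_c = ln(7.865 × 0.7978) / 0.7140 = 1.837 / 0.7140 = 2.572 d.
L(t_c) = L₀ e^(−k_1 t_c) = 31.3 × 0.7653 = 23.95 mg/L, and at the critical point k_r D_c = k_1 L, so D_c = (0.104/0.818) × 23.95 = 3.045 mg/L.
Minimum DO = C_s − D_c = 8.26 − 3.045 = 5.215 mg/L.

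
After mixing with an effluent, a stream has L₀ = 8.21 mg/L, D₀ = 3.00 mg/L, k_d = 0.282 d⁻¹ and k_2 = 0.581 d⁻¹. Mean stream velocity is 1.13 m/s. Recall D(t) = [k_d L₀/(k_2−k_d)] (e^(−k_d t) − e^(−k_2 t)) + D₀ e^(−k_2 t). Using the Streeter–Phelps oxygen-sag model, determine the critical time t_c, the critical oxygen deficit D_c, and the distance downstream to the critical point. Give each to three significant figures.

With k_2/k_d = 2.060 and 1 − D₀(k_2−k_d)/(k_d L₀) = 0.6126,
t_c = ln(2.060 × 0.6126) / (0.581 − 0.282) = ln(1.262) / 0.2990 = 0.2327/0.2990 = 0.7784 d.
L(t_c) = L₀ e^(−k_d t_c) = 8.21 × 0.8029 = 6.592 mg/L, and at the critical point k_2 D_c = k_d L, so D_c = (0.282/0.581) × 6.592 = 3.200 mg/L.
x_c = v t_c = 1.13 m/s × 0.7784 d × 86400 s/d = 76000 m ≈ 76.0 km.

t_c ≈ 0.778 d; D_c ≈ 3.20 mg/L; x_c ≈ 76.0 km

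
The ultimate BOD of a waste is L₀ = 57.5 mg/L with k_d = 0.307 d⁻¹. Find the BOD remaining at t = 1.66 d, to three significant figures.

L_t = L₀ e^(−k_d t) = 57.5 × e^(−0.307×1.66) = 57.5 × 0.6007 = 34.54 mg/L.

L ≈ 34.5 mg/L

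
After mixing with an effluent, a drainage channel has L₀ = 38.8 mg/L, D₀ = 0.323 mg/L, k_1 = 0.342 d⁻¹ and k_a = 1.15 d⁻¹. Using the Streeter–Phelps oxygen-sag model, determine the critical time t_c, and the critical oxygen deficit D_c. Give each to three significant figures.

t_c ≈ 1.48 d; D_c ≈ 6.96 mg/L

With k_a/k_1 = 3.363 and 1 − D₀(k_a−k_1)/(k_1 L₀) = 0.9803,
t_c = ln(3.363 × 0.9803) / (1.15 − 0.342) = ln(3.296) / 0.8080 = 1.193/0.8080 = 1.476 d.
D_c = (k_1/k_a) L₀ e^(−k_1 t_c) = (0.342/1.15) × 38.8 × e^(−0.342×1.476) = 0.2974 × 38.8 × 0.6036 = 6.964 mg/L.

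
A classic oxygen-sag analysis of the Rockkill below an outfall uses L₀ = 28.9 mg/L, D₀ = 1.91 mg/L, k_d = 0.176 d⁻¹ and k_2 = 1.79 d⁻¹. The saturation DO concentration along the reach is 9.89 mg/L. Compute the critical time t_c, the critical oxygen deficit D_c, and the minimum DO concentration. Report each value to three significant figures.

With k_2/k_d = 10.17 and 1 − D₀(k_2−k_d)/(k_d L₀) = 0.3939,
t_c = ln(10.17 × 0.3939) / (1.79 − 0.176) = ln(4.006) / 1.614 = 1.388/1.614 = 0.8599 d.
D_c = (k_d/k_2) L₀ e^(−k_d t_c) = (0.176/1.79) × 28.9 × e^(−0.176×0.8599) = 0.09832 × 28.9 × 0.8596 = 2.442 mg/L.
Minimum DO = C_s − D_c = 9.89 − 2.442 = 7.448 mg/L.

t_c ≈ 0.860 d; D_c ≈ 2.44 mg/L; min DO ≈ 7.45 mg/L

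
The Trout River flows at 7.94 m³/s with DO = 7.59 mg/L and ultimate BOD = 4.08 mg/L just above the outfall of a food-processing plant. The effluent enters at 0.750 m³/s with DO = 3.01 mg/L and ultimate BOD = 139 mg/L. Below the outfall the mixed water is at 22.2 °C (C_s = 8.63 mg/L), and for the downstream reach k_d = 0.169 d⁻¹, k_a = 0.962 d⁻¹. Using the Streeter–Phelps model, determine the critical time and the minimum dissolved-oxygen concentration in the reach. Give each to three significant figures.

t_c ≈ 1.49 d; minimum DO ≈ 6.48 mg/L

Mixed DO = (7.94×7.59 + 0.750×3.01)/(7.94+0.750) = 62.52/8.690 = 7.195 mg/L.
Mixed L₀ = (7.94×4.08 + 0.750×139)/(8.690) = 136.6/8.690 = 15.72 mg/L.
Initial deficit D₀ = C_s − DO₀ = 8.63 − 7.195 = 1.435 mg/L.
t_c = (1/0.7930) ln[(0.962/0.169)(1 − 1.435×0.7930/(0.169×15.72))] = 1.261 × ln(3.254) = 1.488 d.
D_c = (0.169/0.962) × 15.72 × e^(−0.169×1.488) = 0.1757 × 15.72 × 0.7777 = 2.148 mg/L.
Minimum DO = 8.63 − 2.148 = 6.482 mg/L.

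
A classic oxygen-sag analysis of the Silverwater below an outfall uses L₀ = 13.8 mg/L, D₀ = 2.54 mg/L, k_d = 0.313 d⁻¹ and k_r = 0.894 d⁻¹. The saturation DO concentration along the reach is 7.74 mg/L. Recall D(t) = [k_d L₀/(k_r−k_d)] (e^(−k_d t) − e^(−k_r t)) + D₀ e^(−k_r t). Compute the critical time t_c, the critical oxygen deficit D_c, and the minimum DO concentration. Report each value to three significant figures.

t_c ≈ 1.09 d; D_c ≈ 3.44 mg/L; min DO ≈ 4.30 mg/L

t_c = [1/(k_r−k_d)] ln[(k_r/k_d)(1 − D₀(k_r−k_d)/(k_d L₀))]
= [1/(0.894−0.313)] ln[(0.894/0.313)(1 − 2.54×0.5810/(0.313×13.8))]
= (1/0.5810) ln[2.856 × 0.6583] = 1.721 × ln(1.880) = 1.721 × 0.6315 = 1.087 d.
L(t_c) = L₀ e^(−k_d t_c) = 13.8 × 0.7116 = 9.821 mg/L, and at the critical point k_r D_c = k_d L, so D_c = (0.313/0.894) × 9.821 = 3.438 mg/L.
Minimum DO = C_s − D_c = 7.74 − 3.438 = 4.302 mg/L.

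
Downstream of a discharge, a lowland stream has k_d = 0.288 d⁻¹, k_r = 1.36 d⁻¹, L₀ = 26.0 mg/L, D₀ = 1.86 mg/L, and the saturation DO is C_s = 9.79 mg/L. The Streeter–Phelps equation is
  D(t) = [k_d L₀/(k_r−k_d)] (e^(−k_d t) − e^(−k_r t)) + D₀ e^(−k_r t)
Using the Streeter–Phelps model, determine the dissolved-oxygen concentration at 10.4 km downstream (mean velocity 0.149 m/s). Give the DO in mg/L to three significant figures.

DO ≈ 5.96 mg/L

Travel time t = x/v = 10.4 km / (0.149 m/s) = 10400 m / 0.149 m/s = 69800 s = 0.8079 d.
k_d L₀/(k_r−k_d) = 0.288×26.0/(1.36−0.288) = 7.488/1.072 = 6.985 mg/L.
e^(−k_d t) = e^(−0.288×0.8079) = 0.7924; e^(−k_r t) = e^(−1.36×0.8079) = 0.3333.
D = 6.985 × (0.7924 − 0.3333) + 1.86 × 0.3333 = 3.207 + 0.6200 = 3.827 mg/L.
DO = C_s − D = 9.79 − 3.827 = 5.963 mg/L.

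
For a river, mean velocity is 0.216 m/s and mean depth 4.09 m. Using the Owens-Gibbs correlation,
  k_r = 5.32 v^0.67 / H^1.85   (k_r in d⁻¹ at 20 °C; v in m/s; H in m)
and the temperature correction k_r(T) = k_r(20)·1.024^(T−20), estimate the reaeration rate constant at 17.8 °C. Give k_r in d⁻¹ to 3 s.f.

k_r ≈ 0.134 d⁻¹

k_r(20) = 5.32 × 0.216^0.67 / 4.09^1.85 = 5.32 × 0.3582 / 13.54 = 0.1407 d⁻¹.
k_r(17.8) = 0.1407 × 1.024^(17.8−20) = 0.1407 × 0.9492 = 0.1336 d⁻¹.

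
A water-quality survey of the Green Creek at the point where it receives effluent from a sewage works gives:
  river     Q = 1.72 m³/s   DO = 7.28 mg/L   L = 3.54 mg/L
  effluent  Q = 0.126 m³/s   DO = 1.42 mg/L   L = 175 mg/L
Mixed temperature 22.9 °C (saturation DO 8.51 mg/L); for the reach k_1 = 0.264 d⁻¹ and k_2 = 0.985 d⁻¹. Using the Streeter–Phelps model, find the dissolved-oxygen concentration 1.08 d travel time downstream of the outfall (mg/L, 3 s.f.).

DO ≈ 5.68 mg/L

Mixed DO = (1.72×7.28 + 0.126×1.42)/(1.72+0.126) = 12.70/1.846 = 6.880 mg/L.
Mixed L₀ = (1.72×3.54 + 0.126×175)/(1.846) = 28.14/1.846 = 15.24 mg/L.
Initial deficit D₀ = C_s − DO₀ = 8.51 − 6.880 = 1.630 mg/L.
D(1.08) = [0.264×15.24/(0.985−0.264)](e^(−0.264×1.08) − e^(−0.985×1.08)) + 1.630 e^(−0.985×1.08)
= 5.581 × (0.7519 − 0.3451) + 1.630 × 0.3451 = 2.833 mg/L.
DO = 8.51 − 2.833 = 5.677 mg/L.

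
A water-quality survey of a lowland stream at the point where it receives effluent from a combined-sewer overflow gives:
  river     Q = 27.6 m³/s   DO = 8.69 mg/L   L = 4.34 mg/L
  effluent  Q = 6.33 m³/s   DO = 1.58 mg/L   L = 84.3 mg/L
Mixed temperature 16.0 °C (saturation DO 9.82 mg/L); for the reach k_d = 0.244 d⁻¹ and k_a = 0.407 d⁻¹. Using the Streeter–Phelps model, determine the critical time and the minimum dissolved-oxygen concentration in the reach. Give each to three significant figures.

Mixed DO = (27.6×8.69 + 6.33×1.58)/(27.6+6.33) = 249.8/33.93 = 7.364 mg/L.
Mixed L₀ = (27.6×4.34 + 6.33×84.3)/(33.93) = 653.4/33.93 = 19.26 mg/L.
Initial deficit D₀ = C_s − DO₀ = 9.82 − 7.364 = 2.456 mg/L.
t_c = (1/0.1630) ln[(0.407/0.244)(1 − 2.456×0.1630/(0.244×19.26))] = 6.135 × ln(1.526) = 2.593 d.
D_c = (0.244/0.407) × 19.26 × e^(−0.244×2.593) = 0.5995 × 19.26 × 0.5312 = 6.133 mg/L.
Minimum DO = 9.82 − 6.133 = 3.687 mg/L.

t_c ≈ 2.59 d; minimum DO ≈ 3.69 mg/L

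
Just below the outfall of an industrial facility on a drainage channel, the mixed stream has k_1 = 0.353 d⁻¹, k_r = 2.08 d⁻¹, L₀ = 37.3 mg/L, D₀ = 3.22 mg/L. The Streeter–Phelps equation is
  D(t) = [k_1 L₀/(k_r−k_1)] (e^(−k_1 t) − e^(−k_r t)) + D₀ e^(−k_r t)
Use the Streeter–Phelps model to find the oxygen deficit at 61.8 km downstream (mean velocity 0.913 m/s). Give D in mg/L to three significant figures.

D ≈ 4.92 mg/L

Travel time t = x/v = 61.8 km / (0.913 m/s) = 61800 m / 0.913 m/s = 67690 s = 0.7834 d.
k_1 L₀/(k_r−k_1) = 0.353×37.3/(2.08−0.353) = 13.17/1.727 = 7.624 mg/L.
e^(−k_1 t) = e^(−0.353×0.7834) = 0.7584; e^(−k_r t) = e^(−2.08×0.7834) = 0.1960.
D = 7.624 × (0.7584 − 0.1960) + 3.22 × 0.1960 = 4.288 + 0.6312 = 4.919 mg/L.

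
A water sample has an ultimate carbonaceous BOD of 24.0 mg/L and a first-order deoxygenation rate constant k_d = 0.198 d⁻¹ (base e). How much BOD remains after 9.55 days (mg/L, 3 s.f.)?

L_t = L₀ e^(−k_d t) = 24.0 × e^(−0.198×9.55) = 24.0 × 0.1509 = 3.622 mg/L.

L ≈ 3.62 mg/L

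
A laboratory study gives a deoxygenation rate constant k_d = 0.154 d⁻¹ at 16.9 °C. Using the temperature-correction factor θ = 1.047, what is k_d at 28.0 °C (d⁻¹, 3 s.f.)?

k_d(T₂) = k_d(T₁) · θ^(T₂−T₁) = 0.154 × 1.047^(28.0−16.9)
= 0.154 × 1.047^11.1 = 0.154 × 1.665 = 0.2564 d⁻¹.

k_d ≈ 0.256 d⁻¹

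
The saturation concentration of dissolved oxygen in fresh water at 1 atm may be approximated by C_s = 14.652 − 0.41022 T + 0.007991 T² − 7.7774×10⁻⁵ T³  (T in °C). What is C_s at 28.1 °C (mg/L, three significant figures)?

C_s ≈ 7.71 mg/L

C_s = 14.652 − 0.41022×28.1 + 0.007991×28.1² − 7.7774×10⁻⁵×28.1³ = 7.709 mg/L.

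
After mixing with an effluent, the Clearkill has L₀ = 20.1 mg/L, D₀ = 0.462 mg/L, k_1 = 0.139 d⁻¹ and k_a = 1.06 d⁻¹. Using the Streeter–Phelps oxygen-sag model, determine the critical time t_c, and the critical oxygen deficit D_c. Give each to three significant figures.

t_c ≈ 2.03 d; D_c ≈ 1.99 mg/L

t_c = [1/(k_a−k_1)] ln[(k_a/k_1)(1 − D₀(k_a−k_1)/(k_1 L₀))]
= [1/(1.06−0.139)] ln[(1.06/0.139)(1 − 0.462×0.9210/(0.139×20.1))]
= (1/0.9210) ln[7.626 × 0.8477] = 1.086 × ln(6.464) = 1.086 × 1.866 = 2.026 d.
D_c = (k_1/k_a) L₀ e^(−k_1 t_c) = (0.139/1.06) × 20.1 × e^(−0.139×2.026) = 0.1311 × 20.1 × 0.7545 = 1.989 mg/L.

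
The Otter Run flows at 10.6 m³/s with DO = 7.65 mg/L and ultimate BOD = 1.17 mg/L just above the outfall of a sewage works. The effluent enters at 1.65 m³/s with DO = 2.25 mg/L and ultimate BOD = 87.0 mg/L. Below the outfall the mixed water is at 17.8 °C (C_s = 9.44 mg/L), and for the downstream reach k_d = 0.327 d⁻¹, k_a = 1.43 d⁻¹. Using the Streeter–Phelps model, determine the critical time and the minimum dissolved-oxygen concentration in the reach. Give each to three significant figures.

Mixed DO = (10.6×7.65 + 1.65×2.25)/(10.6+1.65) = 84.80/12.25 = 6.923 mg/L.
Mixed L₀ = (10.6×1.17 + 1.65×87.0)/(12.25) = 156.0/12.25 = 12.73 mg/L.
Initial deficit D₀ = C_s − DO₀ = 9.44 − 6.923 = 2.517 mg/L.
t_c = (1/1.103) ln[(1.43/0.327)(1 − 2.517×1.103/(0.327×12.73))] = 0.9066 × ln(1.456) = 0.3408 d.
D_c = (0.327/1.43) × 12.73 × e^(−0.327×0.3408) = 0.2287 × 12.73 × 0.8945 = 2.604 mg/L.
Minimum DO = 9.44 − 2.604 = 6.836 mg/L.

t_c ≈ 0.341 d; minimum DO ≈ 6.84 mg/L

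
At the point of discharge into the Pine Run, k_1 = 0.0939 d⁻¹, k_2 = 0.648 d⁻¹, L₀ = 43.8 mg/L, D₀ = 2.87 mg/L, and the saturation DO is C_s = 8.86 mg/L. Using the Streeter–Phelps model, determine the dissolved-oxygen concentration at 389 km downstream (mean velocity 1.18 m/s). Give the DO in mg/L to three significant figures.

DO ≈ 4.06 mg/L

Travel time t = x/v = 389 km / (1.18 m/s) = 389000 m / 1.18 m/s = 329700 s = 3.816 d.
k_1 L₀/(k_2−k_1) = 0.0939×43.8/(0.648−0.0939) = 4.113/0.5541 = 7.423 mg/L.
e^(−k_1 t) = e^(−0.0939×3.816) = 0.6989; e^(−k_2 t) = e^(−0.648×3.816) = 0.08438.
D = 7.423 × (0.6989 − 0.08438) + 2.87 × 0.08438 = 4.561 + 0.2422 = 4.803 mg/L.
DO = C_s − D = 8.86 − 4.803 = 4.057 mg/L.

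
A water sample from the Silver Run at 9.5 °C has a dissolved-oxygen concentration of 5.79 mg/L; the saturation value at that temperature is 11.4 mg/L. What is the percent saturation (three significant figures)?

% saturation = C/C_s × 100 = 5.79/11.4 × 100 = 50.8 %.

50.8 % saturation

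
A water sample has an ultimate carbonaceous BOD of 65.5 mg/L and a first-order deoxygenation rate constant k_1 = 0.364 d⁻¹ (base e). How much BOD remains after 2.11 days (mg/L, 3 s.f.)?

L_t = L₀ e^(−k_1 t) = 65.5 × e^(−0.364×2.11) = 65.5 × 0.4639 = 30.39 mg/L.

L ≈ 30.4 mg/L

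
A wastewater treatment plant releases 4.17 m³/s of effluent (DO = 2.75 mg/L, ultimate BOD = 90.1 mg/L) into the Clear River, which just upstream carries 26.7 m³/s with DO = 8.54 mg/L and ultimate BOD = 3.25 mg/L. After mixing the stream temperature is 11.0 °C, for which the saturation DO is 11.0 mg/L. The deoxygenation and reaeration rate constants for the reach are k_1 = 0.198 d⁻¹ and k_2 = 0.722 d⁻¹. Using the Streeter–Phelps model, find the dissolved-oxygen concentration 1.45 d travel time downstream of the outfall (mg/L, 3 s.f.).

DO ≈ 7.60 mg/L

Mixed DO = (26.7×8.54 + 4.17×2.75)/(26.7+4.17) = 239.5/30.87 = 7.758 mg/L.
Mixed L₀ = (26.7×3.25 + 4.17×90.1)/(30.87) = 462.5/30.87 = 14.98 mg/L.
Initial deficit D₀ = C_s − DO₀ = 11.0 − 7.758 = 3.242 mg/L.
D(1.45) = [0.198×14.98/(0.722−0.198)](e^(−0.198×1.45) − e^(−0.722×1.45)) + 3.242 e^(−0.722×1.45)
= 5.661 × (0.7504 − 0.3510) + 3.242 × 0.3510 = 3.399 mg/L.
DO = 11.0 − 3.399 = 7.601 mg/L.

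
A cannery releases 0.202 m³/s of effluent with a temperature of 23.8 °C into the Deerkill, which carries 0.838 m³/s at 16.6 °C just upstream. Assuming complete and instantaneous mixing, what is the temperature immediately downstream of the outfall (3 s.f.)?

Flow-weighted mixing: C = (Q_r C_r + Q_w C_w)/(Q_r + Q_w)
= (0.838×16.6 + 0.202×23.8)/(0.838 + 0.202) = 18.72/1.040 = 18.00 °C.

18.0 °C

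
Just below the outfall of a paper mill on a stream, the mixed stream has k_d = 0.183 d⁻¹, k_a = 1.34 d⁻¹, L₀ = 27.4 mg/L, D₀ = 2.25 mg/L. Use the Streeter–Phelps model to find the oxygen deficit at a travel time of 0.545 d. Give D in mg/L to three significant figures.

k_d L₀/(k_a−k_d) = 0.183×27.4/(1.34−0.183) = 5.014/1.157 = 4.334 mg/L.
e^(−k_d t) = e^(−0.183×0.5450) = 0.9051; e^(−k_a t) = e^(−1.34×0.5450) = 0.4818.
D = 4.334 × (0.9051 − 0.4818) + 2.25 × 0.4818 = 1.835 + 1.084 = 2.919 mg/L.

D ≈ 2.92 mg/L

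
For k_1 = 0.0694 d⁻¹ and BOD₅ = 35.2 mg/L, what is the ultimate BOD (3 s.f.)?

L₀ ≈ 120 mg/L

BOD₅ = L₀(1 − e^(−5k_1)) ⇒ L₀ = BOD₅ / (1 − e^(−5×0.0694))
= 35.2 / (1 − 0.7068) = 35.2 / 0.2932 = 120.1 mg/L.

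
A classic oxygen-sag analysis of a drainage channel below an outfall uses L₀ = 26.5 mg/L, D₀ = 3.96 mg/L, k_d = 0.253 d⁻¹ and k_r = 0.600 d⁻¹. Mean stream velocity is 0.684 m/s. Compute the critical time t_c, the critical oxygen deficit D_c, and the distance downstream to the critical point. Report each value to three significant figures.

t_c ≈ 1.83 d; D_c ≈ 7.04 mg/L; x_c ≈ 108 km

At the critical point dD/dt = 0, so k_d L₀ e^(−k_d t) = k_r D. Substituting D(t) from the Streeter–Phelps equation and solving for t gives
t_c = ln[(k_r/k_d)(1 − D₀(k_r−k_d)/(k_d L₀))] / (k_r−k_d).
Here k_r−k_d = 0.3470 d⁻¹ and 1 − D₀(k_r−k_d)/(k_d L₀) = 1 − 3.96×0.3470/(0.253×26.5) = 0.7950, so
t_c = ln(2.372 × 0.7950) / 0.3470 = 0.6342 / 0.3470 = 1.828 d.
D_c = (k_d/k_r) L₀ e^(−k_d t_c) = (0.253/0.600) × 26.5 × e^(−0.253×1.828) = 0.4217 × 26.5 × 0.6298 = 7.037 mg/L.
x_c = v t_c = 0.684 m/s × 1.828 d × 86400 s/d = 108000 m ≈ 108 km.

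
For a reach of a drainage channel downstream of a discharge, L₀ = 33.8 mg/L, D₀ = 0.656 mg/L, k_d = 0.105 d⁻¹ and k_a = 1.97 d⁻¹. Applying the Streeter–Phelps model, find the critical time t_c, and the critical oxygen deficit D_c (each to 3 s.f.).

t_c ≈ 1.35 d; D_c ≈ 1.56 mg/L

t_c = [1/(k_a−k_d)] ln[(k_a/k_d)(1 − D₀(k_a−k_d)/(k_d L₀))]
= [1/(1.97−0.105)] ln[(1.97/0.105)(1 − 0.656×1.865/(0.105×33.8))]
= (1/1.865) ln[18.76 × 0.6553] = 0.5362 × ln(12.29) = 0.5362 × 2.509 = 1.345 d.
L(t_c) = L₀ e^(−k_d t_c) = 33.8 × 0.8683 = 29.35 mg/L, and at the critical point k_a D_c = k_d L, so D_c = (0.105/1.97) × 29.35 = 1.564 mg/L.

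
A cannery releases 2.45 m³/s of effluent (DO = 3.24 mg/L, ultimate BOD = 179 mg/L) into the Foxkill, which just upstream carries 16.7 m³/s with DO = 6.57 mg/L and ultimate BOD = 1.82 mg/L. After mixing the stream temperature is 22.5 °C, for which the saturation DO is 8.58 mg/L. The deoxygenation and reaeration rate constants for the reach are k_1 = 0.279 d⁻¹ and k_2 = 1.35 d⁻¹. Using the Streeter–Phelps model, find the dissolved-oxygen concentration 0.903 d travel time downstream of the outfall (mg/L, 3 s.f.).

DO ≈ 4.79 mg/L

Mixed DO = (16.7×6.57 + 2.45×3.24)/(16.7+2.45) = 117.7/19.15 = 6.144 mg/L.
Mixed L₀ = (16.7×1.82 + 2.45×179)/(19.15) = 468.9/19.15 = 24.49 mg/L.
Initial deficit D₀ = C_s − DO₀ = 8.58 − 6.144 = 2.436 mg/L.
D(0.903) = [0.279×24.49/(1.35−0.279)](e^(−0.279×0.903) − e^(−1.35×0.903)) + 2.436 e^(−1.35×0.903)
= 6.379 × (0.7773 − 0.2955) + 2.436 × 0.2955 = 3.793 mg/L.
DO = 8.58 − 3.793 = 4.787 mg/L.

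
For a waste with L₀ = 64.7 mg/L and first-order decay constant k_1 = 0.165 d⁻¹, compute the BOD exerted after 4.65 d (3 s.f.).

y ≈ 34.7 mg/L

y_t = L₀(1 − e^(−k_1 t)) = 64.7 × (1 − e^(−0.165×4.65))
= 64.7 × (1 − 0.4643) = 64.7 × 0.5357 = 34.66 mg/L.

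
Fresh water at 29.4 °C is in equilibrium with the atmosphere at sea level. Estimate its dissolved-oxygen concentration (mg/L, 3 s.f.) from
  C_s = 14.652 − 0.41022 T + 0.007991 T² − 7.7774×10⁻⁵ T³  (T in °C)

C_s ≈ 7.52 mg/L

C_s = 14.652 − 0.41022×29.4 + 0.007991×29.4² − 7.7774×10⁻⁵×29.4³ = 7.522 mg/L.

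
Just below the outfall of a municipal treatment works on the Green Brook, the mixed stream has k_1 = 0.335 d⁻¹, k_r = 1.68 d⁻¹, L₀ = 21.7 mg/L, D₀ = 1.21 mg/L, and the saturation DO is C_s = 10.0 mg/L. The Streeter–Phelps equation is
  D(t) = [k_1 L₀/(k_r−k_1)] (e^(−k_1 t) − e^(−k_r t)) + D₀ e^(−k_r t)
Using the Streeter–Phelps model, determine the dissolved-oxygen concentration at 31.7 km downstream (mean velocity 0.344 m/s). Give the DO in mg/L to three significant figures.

DO ≈ 6.92 mg/L

Travel time t = x/v = 31.7 km / (0.344 m/s) = 31700 m / 0.344 m/s = 92150 s = 1.067 d.
k_1 L₀/(k_r−k_1) = 0.335×21.7/(1.68−0.335) = 7.269/1.345 = 5.405 mg/L.
e^(−k_1 t) = e^(−0.335×1.067) = 0.6996; e^(−k_r t) = e^(−1.68×1.067) = 0.1667.
D = 5.405 × (0.6996 − 0.1667) + 1.21 × 0.1667 = 2.880 + 0.2017 = 3.082 mg/L.
DO = C_s − D = 10.0 − 3.082 = 6.918 mg/L.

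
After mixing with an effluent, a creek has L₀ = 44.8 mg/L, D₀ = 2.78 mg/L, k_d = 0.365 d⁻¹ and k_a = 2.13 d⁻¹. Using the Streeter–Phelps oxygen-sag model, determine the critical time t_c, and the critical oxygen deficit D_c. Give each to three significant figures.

t_c ≈ 0.797 d; D_c ≈ 5.74 mg/L

t_c = [1/(k_a−k_d)] ln[(k_a/k_d)(1 − D₀(k_a−k_d)/(k_d L₀))]
= [1/(2.13−0.365)] ln[(2.13/0.365)(1 − 2.78×1.765/(0.365×44.8))]
= (1/1.765) ln[5.836 × 0.6999] = 0.5666 × ln(4.085) = 0.5666 × 1.407 = 0.7973 d.
L(t_c) = L₀ e^(−k_d t_c) = 44.8 × 0.7475 = 33.49 mg/L, and at the critical point k_a D_c = k_d L, so D_c = (0.365/2.13) × 33.49 = 5.739 mg/L.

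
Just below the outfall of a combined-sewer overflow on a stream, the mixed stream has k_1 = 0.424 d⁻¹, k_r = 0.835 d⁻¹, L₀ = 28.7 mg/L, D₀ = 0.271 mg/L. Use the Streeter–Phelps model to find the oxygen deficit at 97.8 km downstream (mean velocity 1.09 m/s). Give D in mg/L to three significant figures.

Travel time t = x/v = 97.8 km / (1.09 m/s) = 97800 m / 1.09 m/s = 89720 s = 1.038 d.
k_1 L₀/(k_r−k_1) = 0.424×28.7/(0.835−0.424) = 12.17/0.4110 = 29.61 mg/L.
e^(−k_1 t) = e^(−0.424×1.038) = 0.6438; e^(−k_r t) = e^(−0.835×1.038) = 0.4202.
D = 29.61 × (0.6438 − 0.4202) + 0.271 × 0.4202 = 6.623 + 0.1139 = 6.736 mg/L.

D ≈ 6.74 mg/L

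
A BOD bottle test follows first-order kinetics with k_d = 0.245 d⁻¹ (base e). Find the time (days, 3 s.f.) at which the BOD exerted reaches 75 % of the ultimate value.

y/L₀ = 1 − e^(−k_d t) = 0.75 ⇒ e^(−k_d t) = 0.250
t = −ln(0.250) / 0.245 = 1.386 / 0.245 = 5.658 d.

t ≈ 5.66 d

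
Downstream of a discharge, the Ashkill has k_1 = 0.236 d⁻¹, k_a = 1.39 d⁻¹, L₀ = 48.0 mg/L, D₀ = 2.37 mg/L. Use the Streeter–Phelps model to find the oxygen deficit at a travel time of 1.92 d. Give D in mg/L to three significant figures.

D ≈ 5.72 mg/L

k_1 L₀/(k_a−k_1) = 0.236×48.0/(1.39−0.236) = 11.33/1.154 = 9.816 mg/L.
e^(−k_1 t) = e^(−0.236×1.920) = 0.6356; e^(−k_a t) = e^(−1.39×1.920) = 0.06934.
D = 9.816 × (0.6356 − 0.06934) + 2.37 × 0.06934 = 5.559 + 0.1643 = 5.723 mg/L.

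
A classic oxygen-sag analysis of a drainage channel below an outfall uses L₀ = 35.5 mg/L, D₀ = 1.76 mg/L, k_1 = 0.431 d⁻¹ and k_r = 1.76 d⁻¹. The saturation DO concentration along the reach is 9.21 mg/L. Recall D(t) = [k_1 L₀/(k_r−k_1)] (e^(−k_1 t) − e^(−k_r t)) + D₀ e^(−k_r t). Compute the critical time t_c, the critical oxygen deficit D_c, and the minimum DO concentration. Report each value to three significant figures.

t_c ≈ 0.934 d; D_c ≈ 5.81 mg/L; min DO ≈ 3.40 mg/L

At the critical point dD/dt = 0, so k_1 L₀ e^(−k_1 t) = k_r D. Substituting D(t) from the Streeter–Phelps equation and solving for t gives
t_c = ln[(k_r/k_1)(1 − D₀(k_r−k_1)/(k_1 L₀))] / (k_r−k_1).
Here k_r−k_1 = 1.329 d⁻¹ and 1 − D₀(k_r−k_1)/(k_1 L₀) = 1 − 1.76×1.329/(0.431×35.5) = 0.8471, so
t_c = ln(4.084 × 0.8471) / 1.329 = 1.241 / 1.329 = 0.9338 d.
D_c = (k_1/k_r) L₀ e^(−k_1 t_c) = (0.431/1.76) × 35.5 × e^(−0.431×0.9338) = 0.2449 × 35.5 × 0.6687 = 5.813 mg/L.
Minimum DO = C_s − D_c = 9.21 − 5.813 = 3.397 mg/L.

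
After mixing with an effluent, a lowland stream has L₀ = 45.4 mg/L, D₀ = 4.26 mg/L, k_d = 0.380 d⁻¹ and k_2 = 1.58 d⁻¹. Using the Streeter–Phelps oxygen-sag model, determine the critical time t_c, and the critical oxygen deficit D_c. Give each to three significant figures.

t_c ≈ 0.895 d; D_c ≈ 7.77 mg/L

At the critical point dD/dt = 0, so k_d L₀ e^(−k_d t) = k_2 D. Substituting D(t) from the Streeter–Phelps equation and solving for t gives
t_c = ln[(k_2/k_d)(1 − D₀(k_2−k_d)/(k_d L₀))] / (k_2−k_d).
Here k_2−k_d = 1.200 d⁻¹ and 1 − D₀(k_2−k_d)/(k_d L₀) = 1 − 4.26×1.200/(0.380×45.4) = 0.7037, so
t_c = ln(4.158 × 0.7037) / 1.200 = 1.074 / 1.200 = 0.8947 d.
D_c = (k_d/k_2) L₀ e^(−k_d t_c) = (0.380/1.58) × 45.4 × e^(−0.380×0.8947) = 0.2405 × 45.4 × 0.7118 = 7.772 mg/L.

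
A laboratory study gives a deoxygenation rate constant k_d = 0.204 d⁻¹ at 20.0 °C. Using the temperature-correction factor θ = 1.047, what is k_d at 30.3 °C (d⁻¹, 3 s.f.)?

k_d(T₂) = k_d(T₁) · θ^(T₂−T₁) = 0.204 × 1.047^(30.3−20.0)
= 0.204 × 1.047^10.3 = 0.204 × 1.605 = 0.3274 d⁻¹.

k_d ≈ 0.327 d⁻¹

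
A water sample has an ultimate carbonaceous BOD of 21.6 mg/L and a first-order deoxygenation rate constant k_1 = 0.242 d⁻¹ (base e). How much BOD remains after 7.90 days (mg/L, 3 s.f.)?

L ≈ 3.19 mg/L

L_t = L₀ e^(−k_1 t) = 21.6 × e^(−0.242×7.90) = 21.6 × 0.1478 = 3.193 mg/L.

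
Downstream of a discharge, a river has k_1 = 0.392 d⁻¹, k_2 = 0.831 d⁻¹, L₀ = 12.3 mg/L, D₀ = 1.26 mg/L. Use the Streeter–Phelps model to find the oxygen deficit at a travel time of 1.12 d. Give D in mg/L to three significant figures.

k_1 L₀/(k_2−k_1) = 0.392×12.3/(0.831−0.392) = 4.822/0.4390 = 10.98 mg/L.
e^(−k_1 t) = e^(−0.392×1.120) = 0.6447; e^(−k_2 t) = e^(−0.831×1.120) = 0.3943.
D = 10.98 × (0.6447 − 0.3943) + 1.26 × 0.3943 = 2.750 + 0.4968 = 3.247 mg/L.

D ≈ 3.25 mg/L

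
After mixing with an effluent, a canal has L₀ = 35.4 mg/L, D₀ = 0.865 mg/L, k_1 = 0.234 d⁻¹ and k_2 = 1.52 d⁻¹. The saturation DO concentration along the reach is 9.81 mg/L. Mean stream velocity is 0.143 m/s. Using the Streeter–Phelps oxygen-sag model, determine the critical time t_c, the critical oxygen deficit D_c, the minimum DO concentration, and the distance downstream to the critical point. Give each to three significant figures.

With k_2/k_1 = 6.496 and 1 − D₀(k_2−k_1)/(k_1 L₀) = 0.8657,
t_c = ln(6.496 × 0.8657) / (1.52 − 0.234) = ln(5.623) / 1.286 = 1.727/1.286 = 1.343 d.
L(t_c) = L₀ e^(−k_1 t_c) = 35.4 × 0.7303 = 25.85 mg/L, and at the critical point k_2 D_c = k_1 L, so D_c = (0.234/1.52) × 25.85 = 3.980 mg/L.
Minimum DO = C_s − D_c = 9.81 − 3.980 = 5.830 mg/L.
x_c = v t_c = 0.143 m/s × 1.343 d × 86400 s/d = 16590 m ≈ 16.6 km.

t_c ≈ 1.34 d; D_c ≈ 3.98 mg/L; min DO ≈ 5.83 mg/L; x_c ≈ 16.6 km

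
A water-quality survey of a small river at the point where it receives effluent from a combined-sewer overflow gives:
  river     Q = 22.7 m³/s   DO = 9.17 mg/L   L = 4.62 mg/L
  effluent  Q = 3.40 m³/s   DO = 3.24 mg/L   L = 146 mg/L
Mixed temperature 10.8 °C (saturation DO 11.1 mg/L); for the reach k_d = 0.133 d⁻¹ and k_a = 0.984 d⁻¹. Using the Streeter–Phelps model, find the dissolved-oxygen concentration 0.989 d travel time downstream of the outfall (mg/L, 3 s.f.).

DO ≈ 8.28 mg/L

Mixed DO = (22.7×9.17 + 3.40×3.24)/(22.7+3.40) = 219.2/26.10 = 8.398 mg/L.
Mixed L₀ = (22.7×4.62 + 3.40×146)/(26.10) = 601.3/26.10 = 23.04 mg/L.
Initial deficit D₀ = C_s − DO₀ = 11.1 − 8.398 = 2.702 mg/L.
D(0.989) = [0.133×23.04/(0.984−0.133)](e^(−0.133×0.989) − e^(−0.984×0.989)) + 2.702 e^(−0.984×0.989)
= 3.600 × (0.8767 − 0.3779) + 2.702 × 0.3779 = 2.817 mg/L.
DO = 11.1 − 2.817 = 8.283 mg/L.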